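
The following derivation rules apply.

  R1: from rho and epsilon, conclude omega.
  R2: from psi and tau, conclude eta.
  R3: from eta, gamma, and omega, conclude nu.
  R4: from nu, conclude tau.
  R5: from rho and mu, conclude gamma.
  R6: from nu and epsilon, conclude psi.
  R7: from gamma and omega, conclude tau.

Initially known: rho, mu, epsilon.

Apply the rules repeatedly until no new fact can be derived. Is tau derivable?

From rho and mu, R5 gives gamma.
rho and epsilon hold, so omega follows (R1).
From gamma and omega, R7 gives tau.

Yes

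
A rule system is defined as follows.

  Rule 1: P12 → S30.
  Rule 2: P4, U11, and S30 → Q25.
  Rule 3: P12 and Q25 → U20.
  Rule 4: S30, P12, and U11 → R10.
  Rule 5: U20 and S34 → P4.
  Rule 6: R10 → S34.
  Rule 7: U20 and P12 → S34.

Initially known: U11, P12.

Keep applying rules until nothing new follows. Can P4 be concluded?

No

P4 would need U20 and S34 (Rule 5), but U20 is never established.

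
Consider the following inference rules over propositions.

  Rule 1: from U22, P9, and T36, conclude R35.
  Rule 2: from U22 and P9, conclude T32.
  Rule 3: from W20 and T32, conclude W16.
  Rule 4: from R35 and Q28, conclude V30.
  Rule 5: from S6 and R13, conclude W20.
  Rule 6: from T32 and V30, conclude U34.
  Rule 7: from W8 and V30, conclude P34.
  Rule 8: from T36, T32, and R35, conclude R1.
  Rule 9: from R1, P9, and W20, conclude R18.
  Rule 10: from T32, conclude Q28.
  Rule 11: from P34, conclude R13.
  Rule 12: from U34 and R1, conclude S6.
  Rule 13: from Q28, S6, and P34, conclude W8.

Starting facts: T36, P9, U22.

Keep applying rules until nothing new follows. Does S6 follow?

From U22 and P9, Rule 2 gives T32.
From U22, P9, and T36, Rule 1 gives R35.
From T36, T32, and R35, Rule 8 gives R1.
T32 holds, so Q28 follows (Rule 10).
From R35 and Q28, Rule 4 gives V30.
From T32 and V30, Rule 6 gives U34.
From U34 and R1, Rule 12 gives S6.

Yes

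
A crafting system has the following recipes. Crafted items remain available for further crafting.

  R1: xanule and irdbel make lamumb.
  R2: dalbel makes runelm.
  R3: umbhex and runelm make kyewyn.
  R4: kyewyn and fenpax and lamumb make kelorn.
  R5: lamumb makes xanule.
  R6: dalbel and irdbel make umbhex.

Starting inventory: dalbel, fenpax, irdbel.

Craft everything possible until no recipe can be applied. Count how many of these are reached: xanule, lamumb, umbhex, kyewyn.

2

dalbel and irdbel → umbhex (R6).
Using R2, dalbel makes runelm.
Using R3, umbhex and runelm make kyewyn.
xanule would need lamumb (R5), but lamumb is never obtained.
lamumb would need xanule and irdbel (R1), but xanule is never obtained.
umbhex: reached.
kyewyn: reached.
Reached: umbhex and kyewyn — 2 of the 4.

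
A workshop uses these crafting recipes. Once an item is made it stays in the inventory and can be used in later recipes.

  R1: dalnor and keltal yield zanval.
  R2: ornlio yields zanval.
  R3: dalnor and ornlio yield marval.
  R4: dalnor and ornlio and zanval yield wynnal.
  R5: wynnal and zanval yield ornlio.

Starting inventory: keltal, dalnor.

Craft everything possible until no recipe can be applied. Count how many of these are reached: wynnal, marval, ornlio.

wynnal would need dalnor, ornlio, and zanval (R4), but ornlio is never obtained.
marval would need dalnor and ornlio (R3), but ornlio is never obtained.
ornlio would need wynnal and zanval (R5), but wynnal is never obtained.
None of the 3 are reached.

0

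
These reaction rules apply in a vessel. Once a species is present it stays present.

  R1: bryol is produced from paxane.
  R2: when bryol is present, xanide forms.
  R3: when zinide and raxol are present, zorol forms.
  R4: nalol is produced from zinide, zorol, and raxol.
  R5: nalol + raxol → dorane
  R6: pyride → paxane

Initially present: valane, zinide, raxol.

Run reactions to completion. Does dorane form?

Yes

zinide and raxol present → zorol forms (R3).
zinide, zorol, and raxol present → nalol forms (R4).
nalol and raxol present → dorane forms (R5).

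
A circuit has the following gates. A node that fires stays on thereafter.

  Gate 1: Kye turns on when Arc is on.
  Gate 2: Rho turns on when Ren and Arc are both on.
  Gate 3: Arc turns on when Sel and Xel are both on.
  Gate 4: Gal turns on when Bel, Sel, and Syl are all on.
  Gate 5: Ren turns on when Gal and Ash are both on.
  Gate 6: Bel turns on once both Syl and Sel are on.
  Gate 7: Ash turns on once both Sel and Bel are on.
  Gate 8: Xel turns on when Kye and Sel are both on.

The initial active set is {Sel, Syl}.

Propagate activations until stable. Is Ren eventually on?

Syl and Sel are on, so Bel turns on (Gate 6).
Bel, Sel, and Syl are on, so Gal turns on (Gate 4).
Sel and Bel are on, so Ash turns on (Gate 7).
Gate 5: Gal and Ash on → Ren on.

Yes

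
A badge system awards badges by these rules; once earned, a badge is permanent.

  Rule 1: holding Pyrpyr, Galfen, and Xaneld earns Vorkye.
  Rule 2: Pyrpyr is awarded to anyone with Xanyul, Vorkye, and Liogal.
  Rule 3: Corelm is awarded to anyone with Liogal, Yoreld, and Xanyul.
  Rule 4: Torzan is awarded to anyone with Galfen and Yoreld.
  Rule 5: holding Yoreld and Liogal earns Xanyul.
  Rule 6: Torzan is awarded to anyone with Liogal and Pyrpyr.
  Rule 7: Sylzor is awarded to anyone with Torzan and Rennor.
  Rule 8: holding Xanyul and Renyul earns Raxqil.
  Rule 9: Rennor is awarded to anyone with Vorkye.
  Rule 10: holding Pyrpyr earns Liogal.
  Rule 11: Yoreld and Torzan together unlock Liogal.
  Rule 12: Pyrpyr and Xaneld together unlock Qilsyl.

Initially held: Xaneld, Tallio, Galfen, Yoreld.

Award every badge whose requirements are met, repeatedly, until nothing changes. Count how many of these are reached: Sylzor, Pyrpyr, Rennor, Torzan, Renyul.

1

With Galfen and Yoreld, Torzan is earned (Rule 4).
Sylzor would need Torzan and Rennor (Rule 7), but Rennor is never earned.
Pyrpyr would need Xanyul, Vorkye, and Liogal (Rule 2), but Vorkye is never earned.
Rennor would need Vorkye (Rule 9), but Vorkye is never earned.
Torzan: reached.
No rule produces Renyul, and it is not given.
Reached: Torzan — 1 of the 5.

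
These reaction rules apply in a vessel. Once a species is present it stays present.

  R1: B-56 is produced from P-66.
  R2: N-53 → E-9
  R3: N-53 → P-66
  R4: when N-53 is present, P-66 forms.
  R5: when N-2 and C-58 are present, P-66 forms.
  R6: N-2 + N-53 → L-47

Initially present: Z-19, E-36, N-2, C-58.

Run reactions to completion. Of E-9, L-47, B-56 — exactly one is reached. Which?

N-2 and C-58 present → P-66 forms (R5).
P-66 present → B-56 forms (R1).
E-9 would need N-53 (R2), but N-53 never forms. L-47 would need N-2 and N-53 (R6), but N-53 never forms.

B-56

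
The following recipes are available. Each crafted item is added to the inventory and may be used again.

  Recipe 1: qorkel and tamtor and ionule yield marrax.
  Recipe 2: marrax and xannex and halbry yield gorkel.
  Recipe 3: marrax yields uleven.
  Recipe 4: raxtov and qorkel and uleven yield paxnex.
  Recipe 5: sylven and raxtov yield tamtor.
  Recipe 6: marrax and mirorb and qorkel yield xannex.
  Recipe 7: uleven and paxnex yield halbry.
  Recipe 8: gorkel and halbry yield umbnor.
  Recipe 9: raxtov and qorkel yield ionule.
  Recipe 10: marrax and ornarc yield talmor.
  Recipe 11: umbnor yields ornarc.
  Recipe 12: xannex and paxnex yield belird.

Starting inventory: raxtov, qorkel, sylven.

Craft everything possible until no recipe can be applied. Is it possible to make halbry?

Yes

Using Recipe 5, sylven and raxtov make tamtor.
raxtov and qorkel → ionule (Recipe 9).
Using Recipe 1, qorkel, tamtor, and ionule make marrax.
marrax → uleven (Recipe 3).
raxtov and qorkel and uleven → paxnex (Recipe 4).
uleven and paxnex → halbry (Recipe 7).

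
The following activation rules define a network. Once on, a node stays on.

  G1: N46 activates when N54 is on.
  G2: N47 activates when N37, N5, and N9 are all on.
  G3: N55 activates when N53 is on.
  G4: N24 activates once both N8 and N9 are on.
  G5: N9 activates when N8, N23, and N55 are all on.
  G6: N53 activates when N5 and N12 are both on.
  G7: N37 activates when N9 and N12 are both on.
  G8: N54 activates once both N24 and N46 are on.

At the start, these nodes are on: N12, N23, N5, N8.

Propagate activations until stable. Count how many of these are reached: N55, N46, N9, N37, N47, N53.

G6: N5 and N12 on → N53 on.
G3: N53 on → N55 on.
G5: N8, N23, and N55 on → N9 on.
N9 and N12 are on, so N37 activates (G7).
N37, N5, and N9 are on, so N47 activates (G2).
N55: reached.
N46 would need N54 (G1), but N54 never turns on.
N9: reached.
N37: reached.
N47: reached.
N53: reached.
Reached: N55, N9, N37, N47, and N53 — 5 of the 6.

5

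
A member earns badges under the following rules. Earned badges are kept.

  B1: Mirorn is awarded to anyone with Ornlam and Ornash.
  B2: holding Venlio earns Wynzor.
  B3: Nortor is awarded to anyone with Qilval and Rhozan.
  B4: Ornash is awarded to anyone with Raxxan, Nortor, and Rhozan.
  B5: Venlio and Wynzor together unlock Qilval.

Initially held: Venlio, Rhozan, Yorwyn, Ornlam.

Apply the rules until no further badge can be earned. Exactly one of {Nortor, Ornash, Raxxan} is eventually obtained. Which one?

With Venlio, Wynzor is earned (B2).
With Venlio and Wynzor, Qilval is earned (B5).
With Qilval and Rhozan, Nortor is earned (B3).
Ornash would need Raxxan, Nortor, and Rhozan (B4), but Raxxan is never earned. No rule produces Raxxan, and it is not given.

Nortor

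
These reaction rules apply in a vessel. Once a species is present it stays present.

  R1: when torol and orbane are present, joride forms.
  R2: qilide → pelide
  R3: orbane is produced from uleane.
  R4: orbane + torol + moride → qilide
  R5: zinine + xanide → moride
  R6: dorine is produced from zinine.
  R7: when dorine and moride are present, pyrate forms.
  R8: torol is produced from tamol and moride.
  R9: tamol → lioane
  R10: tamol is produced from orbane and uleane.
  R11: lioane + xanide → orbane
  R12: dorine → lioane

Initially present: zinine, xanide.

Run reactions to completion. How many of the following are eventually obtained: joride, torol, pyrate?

1

zinine and xanide present → moride forms (R5).
zinine present → dorine forms (R6).
dorine and moride present → pyrate forms (R7).
joride would need torol and orbane (R1), but torol never forms.
torol would need tamol and moride (R8), but tamol never forms.
pyrate: reached.
Reached: pyrate — 1 of the 3.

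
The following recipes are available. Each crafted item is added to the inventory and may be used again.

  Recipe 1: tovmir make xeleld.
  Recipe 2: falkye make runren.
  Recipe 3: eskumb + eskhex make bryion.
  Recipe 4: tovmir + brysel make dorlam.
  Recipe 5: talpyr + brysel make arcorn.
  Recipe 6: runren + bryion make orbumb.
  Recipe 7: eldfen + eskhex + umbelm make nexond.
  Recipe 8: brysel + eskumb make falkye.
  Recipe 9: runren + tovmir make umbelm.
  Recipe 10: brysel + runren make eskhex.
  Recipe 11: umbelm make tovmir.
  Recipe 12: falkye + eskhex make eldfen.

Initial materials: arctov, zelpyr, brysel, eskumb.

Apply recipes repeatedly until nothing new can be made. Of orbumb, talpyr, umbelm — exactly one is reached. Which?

orbumb

brysel + eskumb → falkye (Recipe 8).
Using Recipe 2, falkye makes runren.
brysel + runren → eskhex (Recipe 10).
Using Recipe 3, eskumb and eskhex make bryion.
runren + bryion → orbumb (Recipe 6).
umbelm would need runren and tovmir (Recipe 9), but tovmir is never obtained. No rule produces talpyr, and it is not given.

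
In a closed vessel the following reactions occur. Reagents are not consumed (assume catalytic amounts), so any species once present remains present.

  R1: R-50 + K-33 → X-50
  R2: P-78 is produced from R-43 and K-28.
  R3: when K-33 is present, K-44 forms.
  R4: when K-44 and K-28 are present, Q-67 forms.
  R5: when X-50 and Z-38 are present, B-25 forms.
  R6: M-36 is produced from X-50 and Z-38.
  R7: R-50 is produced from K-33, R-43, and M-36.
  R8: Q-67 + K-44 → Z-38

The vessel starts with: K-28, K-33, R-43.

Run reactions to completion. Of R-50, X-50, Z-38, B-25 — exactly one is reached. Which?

K-33 present → K-44 forms (R3).
K-44 and K-28 present → Q-67 forms (R4).
Q-67 and K-44 present → Z-38 forms (R8).
R-50 would need K-33, R-43, and M-36 (R7), but M-36 never forms. X-50 would need R-50 and K-33 (R1), but R-50 never forms. B-25 would need X-50 and Z-38 (R5), but X-50 never forms.

Z-38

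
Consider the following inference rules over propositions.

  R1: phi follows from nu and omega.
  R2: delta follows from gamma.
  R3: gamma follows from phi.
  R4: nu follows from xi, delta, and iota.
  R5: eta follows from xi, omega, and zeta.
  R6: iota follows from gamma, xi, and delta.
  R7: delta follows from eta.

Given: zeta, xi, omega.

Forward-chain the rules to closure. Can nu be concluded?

nu would need xi, delta, and iota (R4), but iota is never established.

No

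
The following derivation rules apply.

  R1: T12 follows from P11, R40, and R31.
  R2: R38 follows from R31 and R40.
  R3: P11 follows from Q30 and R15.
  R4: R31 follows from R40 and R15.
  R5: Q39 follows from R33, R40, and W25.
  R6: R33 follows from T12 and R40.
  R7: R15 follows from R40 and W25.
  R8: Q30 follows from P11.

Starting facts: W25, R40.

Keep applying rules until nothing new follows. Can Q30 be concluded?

No

Q30 would need P11 (R8), but P11 is never established.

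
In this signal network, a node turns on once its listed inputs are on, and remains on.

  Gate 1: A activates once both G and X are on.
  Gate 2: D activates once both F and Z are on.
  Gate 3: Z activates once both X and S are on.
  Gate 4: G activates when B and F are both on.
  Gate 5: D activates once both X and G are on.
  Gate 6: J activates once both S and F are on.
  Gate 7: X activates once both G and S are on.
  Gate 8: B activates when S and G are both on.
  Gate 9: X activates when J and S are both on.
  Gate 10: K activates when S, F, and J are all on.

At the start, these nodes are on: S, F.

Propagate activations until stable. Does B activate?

No

B would need S and G (Gate 8), but G never turns on.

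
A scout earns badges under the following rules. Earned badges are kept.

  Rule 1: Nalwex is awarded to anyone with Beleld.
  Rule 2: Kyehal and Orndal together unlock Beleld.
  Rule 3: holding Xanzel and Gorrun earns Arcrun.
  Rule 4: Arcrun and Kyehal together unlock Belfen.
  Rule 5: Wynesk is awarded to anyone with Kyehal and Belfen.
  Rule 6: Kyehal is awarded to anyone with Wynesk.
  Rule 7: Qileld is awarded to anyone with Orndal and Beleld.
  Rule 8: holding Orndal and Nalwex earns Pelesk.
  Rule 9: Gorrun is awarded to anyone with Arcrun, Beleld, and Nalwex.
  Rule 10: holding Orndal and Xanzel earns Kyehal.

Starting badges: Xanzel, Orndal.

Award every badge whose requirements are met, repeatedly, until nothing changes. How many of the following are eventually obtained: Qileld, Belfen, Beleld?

2

With Orndal and Xanzel, Kyehal is earned (Rule 10).
With Kyehal and Orndal, Beleld is earned (Rule 2).
With Orndal and Beleld, Qileld is earned (Rule 7).
Qileld: reached.
Belfen would need Arcrun and Kyehal (Rule 4), but Arcrun is never earned.
Beleld: reached.
Reached: Qileld and Beleld — 2 of the 3.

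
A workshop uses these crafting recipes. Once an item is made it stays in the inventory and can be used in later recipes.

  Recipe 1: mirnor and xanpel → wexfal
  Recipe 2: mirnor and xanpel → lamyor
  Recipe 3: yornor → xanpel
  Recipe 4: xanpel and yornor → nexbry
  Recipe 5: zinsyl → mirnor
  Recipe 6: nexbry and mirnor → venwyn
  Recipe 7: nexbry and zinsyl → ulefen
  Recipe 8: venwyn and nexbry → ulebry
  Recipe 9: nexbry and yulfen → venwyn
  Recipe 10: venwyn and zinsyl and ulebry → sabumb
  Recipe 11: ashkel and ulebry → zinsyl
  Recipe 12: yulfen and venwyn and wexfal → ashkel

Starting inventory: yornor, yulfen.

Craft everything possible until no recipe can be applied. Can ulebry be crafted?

yornor → xanpel (Recipe 3).
Using Recipe 4, xanpel and yornor make nexbry.
Using Recipe 9, nexbry and yulfen make venwyn.
venwyn and nexbry → ulebry (Recipe 8).

Yes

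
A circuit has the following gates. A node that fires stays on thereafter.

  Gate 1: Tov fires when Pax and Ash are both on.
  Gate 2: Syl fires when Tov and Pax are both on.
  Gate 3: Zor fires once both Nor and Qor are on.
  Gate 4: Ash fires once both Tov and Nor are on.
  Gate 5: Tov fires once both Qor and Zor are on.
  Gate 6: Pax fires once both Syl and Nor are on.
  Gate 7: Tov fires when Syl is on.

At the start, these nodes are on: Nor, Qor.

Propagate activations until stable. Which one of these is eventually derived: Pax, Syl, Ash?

Gate 3: Nor and Qor on → Zor on.
Qor and Zor are on, so Tov fires (Gate 5).
Tov and Nor are on, so Ash fires (Gate 4).
Syl would need Tov and Pax (Gate 2), but Pax never turns on. Pax would need Syl and Nor (Gate 6), but Syl never turns on.

Ash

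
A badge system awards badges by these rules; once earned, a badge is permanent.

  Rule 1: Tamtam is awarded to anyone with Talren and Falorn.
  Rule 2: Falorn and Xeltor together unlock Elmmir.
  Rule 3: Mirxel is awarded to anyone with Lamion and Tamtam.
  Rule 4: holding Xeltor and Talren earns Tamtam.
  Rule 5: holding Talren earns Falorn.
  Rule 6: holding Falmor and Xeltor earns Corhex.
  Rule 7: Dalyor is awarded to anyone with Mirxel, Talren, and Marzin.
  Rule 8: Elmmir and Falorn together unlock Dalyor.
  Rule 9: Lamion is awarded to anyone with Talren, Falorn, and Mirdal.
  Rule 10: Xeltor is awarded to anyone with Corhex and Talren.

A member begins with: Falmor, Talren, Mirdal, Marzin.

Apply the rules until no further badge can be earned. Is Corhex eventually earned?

No

Corhex would need Falmor and Xeltor (Rule 6), but Xeltor is never earned.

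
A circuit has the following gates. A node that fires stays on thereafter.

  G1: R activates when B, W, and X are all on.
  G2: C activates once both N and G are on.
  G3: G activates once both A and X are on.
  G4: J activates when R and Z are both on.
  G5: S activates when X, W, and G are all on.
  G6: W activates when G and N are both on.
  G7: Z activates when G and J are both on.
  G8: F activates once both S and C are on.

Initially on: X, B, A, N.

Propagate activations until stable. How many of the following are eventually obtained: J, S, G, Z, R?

3

G3: A and X on → G on.
G and N are on, so W activates (G6).
X, W, and G are on, so S activates (G5).
B, W, and X are on, so R activates (G1).
J would need R and Z (G4), but Z never turns on.
S: reached.
G: reached.
Z would need G and J (G7), but J never turns on.
R: reached.
Reached: S, G, and R — 3 of the 5.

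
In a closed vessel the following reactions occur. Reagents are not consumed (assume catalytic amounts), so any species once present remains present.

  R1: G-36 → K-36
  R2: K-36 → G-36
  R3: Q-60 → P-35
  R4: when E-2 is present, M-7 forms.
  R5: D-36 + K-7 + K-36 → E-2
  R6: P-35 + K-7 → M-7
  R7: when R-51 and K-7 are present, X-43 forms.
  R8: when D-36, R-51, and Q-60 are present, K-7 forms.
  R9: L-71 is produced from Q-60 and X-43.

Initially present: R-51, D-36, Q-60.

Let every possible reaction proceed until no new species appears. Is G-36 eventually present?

No

G-36 would need K-36 (R2), but K-36 never forms.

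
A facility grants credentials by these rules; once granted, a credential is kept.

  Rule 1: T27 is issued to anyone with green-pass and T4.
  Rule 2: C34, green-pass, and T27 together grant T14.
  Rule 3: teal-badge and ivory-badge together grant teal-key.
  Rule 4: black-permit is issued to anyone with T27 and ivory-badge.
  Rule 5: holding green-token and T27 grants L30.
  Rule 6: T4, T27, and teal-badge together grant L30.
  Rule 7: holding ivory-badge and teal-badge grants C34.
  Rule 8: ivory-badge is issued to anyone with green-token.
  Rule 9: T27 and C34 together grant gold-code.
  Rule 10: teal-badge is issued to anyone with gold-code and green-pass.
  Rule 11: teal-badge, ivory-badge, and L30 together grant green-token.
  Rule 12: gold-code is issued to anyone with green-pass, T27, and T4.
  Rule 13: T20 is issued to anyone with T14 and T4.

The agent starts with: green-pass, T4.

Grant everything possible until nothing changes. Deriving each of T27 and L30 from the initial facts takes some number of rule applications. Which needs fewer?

T27

T27: Holding green-pass and T4 grants T27 (Rule 1). [1 rule application]
L30: Holding green-pass and T4 grants T27 (Rule 1). Holding green-pass, T27, and T4 grants gold-code (Rule 12). Holding gold-code and green-pass grants teal-badge (Rule 10). Holding T4, T27, and teal-badge grants L30 (Rule 6). [4 rule applications]
T27 needs fewer.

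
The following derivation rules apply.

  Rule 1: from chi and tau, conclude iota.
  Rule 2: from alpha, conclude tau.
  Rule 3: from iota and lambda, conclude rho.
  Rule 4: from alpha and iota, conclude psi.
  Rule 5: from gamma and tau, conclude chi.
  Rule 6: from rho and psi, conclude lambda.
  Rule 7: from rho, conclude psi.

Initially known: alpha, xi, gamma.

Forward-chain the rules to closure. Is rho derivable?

No

rho would need iota and lambda (Rule 3), but lambda is never established.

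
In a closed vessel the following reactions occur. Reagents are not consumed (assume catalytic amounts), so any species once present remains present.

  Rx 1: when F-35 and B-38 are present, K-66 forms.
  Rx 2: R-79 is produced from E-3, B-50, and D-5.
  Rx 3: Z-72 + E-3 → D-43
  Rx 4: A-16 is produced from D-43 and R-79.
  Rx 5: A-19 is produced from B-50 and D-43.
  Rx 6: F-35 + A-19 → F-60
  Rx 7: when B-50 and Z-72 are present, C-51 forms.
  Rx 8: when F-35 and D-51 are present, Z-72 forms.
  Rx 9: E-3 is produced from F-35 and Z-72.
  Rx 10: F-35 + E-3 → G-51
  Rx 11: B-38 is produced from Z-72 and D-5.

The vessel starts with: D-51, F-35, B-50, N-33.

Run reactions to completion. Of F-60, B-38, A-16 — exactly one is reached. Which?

F-60

F-35 and D-51 present → Z-72 forms (Rx 8).
F-35 and Z-72 present → E-3 forms (Rx 9).
Z-72 and E-3 present → D-43 forms (Rx 3).
B-50 and D-43 present → A-19 forms (Rx 5).
F-35 and A-19 present → F-60 forms (Rx 6).
A-16 would need D-43 and R-79 (Rx 4), but R-79 never forms. B-38 would need Z-72 and D-5 (Rx 11), but D-5 never forms.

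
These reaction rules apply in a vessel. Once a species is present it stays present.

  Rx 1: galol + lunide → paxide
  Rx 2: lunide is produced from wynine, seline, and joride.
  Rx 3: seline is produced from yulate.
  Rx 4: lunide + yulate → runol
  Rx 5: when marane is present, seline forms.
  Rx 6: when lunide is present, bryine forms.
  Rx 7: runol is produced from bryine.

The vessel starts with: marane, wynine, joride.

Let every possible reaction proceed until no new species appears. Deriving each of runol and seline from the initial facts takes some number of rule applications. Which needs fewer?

seline

seline: marane present → seline forms (Rx 5). [1 rule application]
runol: marane present → seline forms (Rx 5). wynine, seline, and joride present → lunide forms (Rx 2). lunide present → bryine forms (Rx 6). bryine present → runol forms (Rx 7). [4 rule applications]
seline needs fewer.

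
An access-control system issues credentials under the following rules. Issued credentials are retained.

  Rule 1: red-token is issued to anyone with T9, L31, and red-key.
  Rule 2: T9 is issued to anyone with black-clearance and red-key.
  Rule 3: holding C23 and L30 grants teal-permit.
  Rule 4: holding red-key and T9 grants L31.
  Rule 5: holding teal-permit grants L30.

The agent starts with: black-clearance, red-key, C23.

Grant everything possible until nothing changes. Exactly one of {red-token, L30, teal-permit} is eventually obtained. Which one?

Holding black-clearance and red-key grants T9 (Rule 2).
Holding red-key and T9 grants L31 (Rule 4).
Holding T9, L31, and red-key grants red-token (Rule 1).
teal-permit would need C23 and L30 (Rule 3), but L30 is never granted. L30 would need teal-permit (Rule 5), but teal-permit is never granted.

red-token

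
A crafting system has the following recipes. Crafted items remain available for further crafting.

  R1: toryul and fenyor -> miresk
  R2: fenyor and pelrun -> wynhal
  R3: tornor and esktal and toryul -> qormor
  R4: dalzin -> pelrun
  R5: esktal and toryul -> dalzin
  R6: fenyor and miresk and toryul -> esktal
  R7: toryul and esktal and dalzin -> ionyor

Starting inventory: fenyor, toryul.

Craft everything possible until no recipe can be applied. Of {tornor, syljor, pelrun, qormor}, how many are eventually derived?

1

Using R1, toryul and fenyor make miresk.
fenyor and miresk and toryul -> esktal (R6).
Using R5, esktal and toryul make dalzin.
dalzin -> pelrun (R4).
No rule produces tornor, and it is not given.
No rule produces syljor, and it is not given.
pelrun: reached.
qormor would need tornor, esktal, and toryul (R3), but tornor is never obtained.
Reached: pelrun — 1 of the 4.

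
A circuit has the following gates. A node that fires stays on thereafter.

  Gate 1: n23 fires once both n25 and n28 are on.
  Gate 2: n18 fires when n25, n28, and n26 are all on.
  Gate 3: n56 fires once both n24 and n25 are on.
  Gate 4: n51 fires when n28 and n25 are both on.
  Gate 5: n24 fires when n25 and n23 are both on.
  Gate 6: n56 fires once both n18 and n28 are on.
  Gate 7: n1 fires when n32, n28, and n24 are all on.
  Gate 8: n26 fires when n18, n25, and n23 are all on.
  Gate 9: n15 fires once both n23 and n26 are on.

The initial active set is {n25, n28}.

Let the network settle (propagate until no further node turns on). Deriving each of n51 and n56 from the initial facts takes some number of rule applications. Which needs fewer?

n51: n28 and n25 are on, so n51 fires (Gate 4). [1 rule application]
n56: n25 and n28 are on, so n23 fires (Gate 1). n25 and n23 are on, so n24 fires (Gate 5). n24 and n25 are on, so n56 fires (Gate 3). [3 rule applications]
n51 needs fewer.

n51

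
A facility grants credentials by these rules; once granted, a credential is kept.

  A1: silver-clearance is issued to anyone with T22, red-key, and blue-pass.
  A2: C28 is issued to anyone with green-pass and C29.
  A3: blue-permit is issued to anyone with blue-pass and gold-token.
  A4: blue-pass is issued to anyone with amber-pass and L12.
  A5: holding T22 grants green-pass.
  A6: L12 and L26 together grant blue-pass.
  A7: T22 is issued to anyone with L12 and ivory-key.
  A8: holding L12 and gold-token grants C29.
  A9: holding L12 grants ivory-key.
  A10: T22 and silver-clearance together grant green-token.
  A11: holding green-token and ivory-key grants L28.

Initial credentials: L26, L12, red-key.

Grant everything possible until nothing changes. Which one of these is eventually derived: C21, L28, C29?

Holding L12 and L26 grants blue-pass (A6).
Holding L12 grants ivory-key (A9).
Holding L12 and ivory-key grants T22 (A7).
Holding T22, red-key, and blue-pass grants silver-clearance (A1).
Holding T22 and silver-clearance grants green-token (A10).
Holding green-token and ivory-key grants L28 (A11).
No rule produces C21, and it is not given. C29 would need L12 and gold-token (A8), but gold-token is never granted.

L28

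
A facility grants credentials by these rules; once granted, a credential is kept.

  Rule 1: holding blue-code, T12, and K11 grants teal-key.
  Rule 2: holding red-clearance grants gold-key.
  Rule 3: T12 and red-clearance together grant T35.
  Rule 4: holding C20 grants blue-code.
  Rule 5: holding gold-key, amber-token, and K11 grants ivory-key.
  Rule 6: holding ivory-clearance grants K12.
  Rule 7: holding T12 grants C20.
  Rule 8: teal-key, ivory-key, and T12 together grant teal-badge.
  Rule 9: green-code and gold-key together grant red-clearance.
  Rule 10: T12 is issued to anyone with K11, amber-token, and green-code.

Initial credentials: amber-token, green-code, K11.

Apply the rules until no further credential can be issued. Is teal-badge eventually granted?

teal-badge would need teal-key, ivory-key, and T12 (Rule 8), but ivory-key is never granted.

No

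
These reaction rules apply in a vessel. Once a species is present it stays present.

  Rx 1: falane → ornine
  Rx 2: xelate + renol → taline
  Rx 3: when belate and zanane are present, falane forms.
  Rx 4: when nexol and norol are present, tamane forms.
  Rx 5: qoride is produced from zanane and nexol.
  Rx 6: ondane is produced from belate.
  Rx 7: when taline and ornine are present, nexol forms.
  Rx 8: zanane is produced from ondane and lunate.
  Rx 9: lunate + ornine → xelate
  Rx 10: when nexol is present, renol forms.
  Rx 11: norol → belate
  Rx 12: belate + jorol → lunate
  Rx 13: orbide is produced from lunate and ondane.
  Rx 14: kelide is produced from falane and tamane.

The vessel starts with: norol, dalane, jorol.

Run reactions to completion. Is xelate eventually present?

norol present → belate forms (Rx 11).
belate present → ondane forms (Rx 6).
belate and jorol present → lunate forms (Rx 12).
ondane and lunate present → zanane forms (Rx 8).
belate and zanane present → falane forms (Rx 3).
falane present → ornine forms (Rx 1).
lunate and ornine present → xelate forms (Rx 9).

Yes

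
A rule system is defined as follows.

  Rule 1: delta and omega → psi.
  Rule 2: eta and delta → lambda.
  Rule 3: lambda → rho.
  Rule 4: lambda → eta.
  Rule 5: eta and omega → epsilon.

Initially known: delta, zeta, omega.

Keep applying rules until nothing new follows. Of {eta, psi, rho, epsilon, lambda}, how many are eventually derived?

1

delta and omega hold, so psi follows (Rule 1).
eta would need lambda (Rule 4), but lambda is never established.
psi: reached.
rho would need lambda (Rule 3), but lambda is never established.
epsilon would need eta and omega (Rule 5), but eta is never established.
lambda would need eta and delta (Rule 2), but eta is never established.
Reached: psi — 1 of the 5.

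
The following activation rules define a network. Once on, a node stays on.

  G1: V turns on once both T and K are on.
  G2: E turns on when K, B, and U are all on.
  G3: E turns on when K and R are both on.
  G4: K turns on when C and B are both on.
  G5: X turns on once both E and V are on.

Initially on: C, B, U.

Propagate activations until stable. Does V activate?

No

V would need T and K (G1), but T never turns on.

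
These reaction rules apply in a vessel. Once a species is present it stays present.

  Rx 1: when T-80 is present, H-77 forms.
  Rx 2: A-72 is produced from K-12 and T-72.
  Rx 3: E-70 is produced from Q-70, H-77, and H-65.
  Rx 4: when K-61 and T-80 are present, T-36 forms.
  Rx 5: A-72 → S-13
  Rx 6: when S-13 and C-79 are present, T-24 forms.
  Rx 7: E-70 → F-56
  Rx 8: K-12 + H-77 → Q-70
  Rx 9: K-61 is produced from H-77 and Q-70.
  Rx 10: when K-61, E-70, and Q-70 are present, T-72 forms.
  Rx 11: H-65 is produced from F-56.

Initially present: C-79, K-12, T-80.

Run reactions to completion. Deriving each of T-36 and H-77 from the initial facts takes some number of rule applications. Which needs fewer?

H-77: T-80 present → H-77 forms (Rx 1). [1 rule application]
T-36: T-80 present → H-77 forms (Rx 1). K-12 and H-77 present → Q-70 forms (Rx 8). H-77 and Q-70 present → K-61 forms (Rx 9). K-61 and T-80 present → T-36 forms (Rx 4). [4 rule applications]
H-77 needs fewer.

H-77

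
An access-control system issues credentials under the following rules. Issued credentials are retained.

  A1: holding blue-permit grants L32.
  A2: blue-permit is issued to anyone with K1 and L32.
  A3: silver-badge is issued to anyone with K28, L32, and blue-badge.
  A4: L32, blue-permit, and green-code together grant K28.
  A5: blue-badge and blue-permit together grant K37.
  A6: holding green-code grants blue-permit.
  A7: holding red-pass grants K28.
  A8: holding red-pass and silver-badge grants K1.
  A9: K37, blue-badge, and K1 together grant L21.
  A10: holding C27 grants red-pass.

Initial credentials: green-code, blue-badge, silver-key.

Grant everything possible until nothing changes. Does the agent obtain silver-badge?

Holding green-code grants blue-permit (A6).
Holding blue-permit grants L32 (A1).
Holding L32, blue-permit, and green-code grants K28 (A4).
Holding K28, L32, and blue-badge grants silver-badge (A3).

Yes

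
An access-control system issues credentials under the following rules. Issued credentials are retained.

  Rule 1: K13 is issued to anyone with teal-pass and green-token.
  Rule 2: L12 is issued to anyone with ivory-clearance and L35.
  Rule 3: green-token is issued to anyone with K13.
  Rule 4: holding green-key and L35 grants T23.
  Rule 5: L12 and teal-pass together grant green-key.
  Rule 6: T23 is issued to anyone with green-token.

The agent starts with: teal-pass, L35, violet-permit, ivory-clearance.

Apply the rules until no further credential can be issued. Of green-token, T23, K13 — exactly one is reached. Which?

Holding ivory-clearance and L35 grants L12 (Rule 2).
Holding L12 and teal-pass grants green-key (Rule 5).
Holding green-key and L35 grants T23 (Rule 4).
green-token would need K13 (Rule 3), but K13 is never granted. K13 would need teal-pass and green-token (Rule 1), but green-token is never granted.

T23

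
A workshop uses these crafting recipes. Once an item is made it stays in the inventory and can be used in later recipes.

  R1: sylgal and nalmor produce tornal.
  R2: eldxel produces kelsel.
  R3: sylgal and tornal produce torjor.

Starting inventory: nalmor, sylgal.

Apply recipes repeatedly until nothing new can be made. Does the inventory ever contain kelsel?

No

kelsel would need eldxel (R2), but eldxel is never obtained.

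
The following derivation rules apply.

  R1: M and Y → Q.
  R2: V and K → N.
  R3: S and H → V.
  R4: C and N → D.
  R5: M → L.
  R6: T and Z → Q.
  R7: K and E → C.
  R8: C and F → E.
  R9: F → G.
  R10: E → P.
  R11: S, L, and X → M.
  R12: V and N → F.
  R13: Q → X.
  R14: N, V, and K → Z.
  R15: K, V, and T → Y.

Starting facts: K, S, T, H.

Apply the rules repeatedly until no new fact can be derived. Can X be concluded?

From S and H, R3 gives V.
From V and K, R2 gives N.
From N, V, and K, R14 gives Z.
From T and Z, R6 gives Q.
Q holds, so X follows (R13).

Yes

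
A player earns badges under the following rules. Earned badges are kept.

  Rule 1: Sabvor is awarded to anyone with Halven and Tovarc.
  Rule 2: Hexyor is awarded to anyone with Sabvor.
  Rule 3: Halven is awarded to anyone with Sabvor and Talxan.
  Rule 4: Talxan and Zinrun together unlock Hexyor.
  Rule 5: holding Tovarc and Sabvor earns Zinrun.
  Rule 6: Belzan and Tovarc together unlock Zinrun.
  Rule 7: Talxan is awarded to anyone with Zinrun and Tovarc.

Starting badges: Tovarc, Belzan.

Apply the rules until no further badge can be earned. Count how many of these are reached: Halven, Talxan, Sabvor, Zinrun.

2

With Belzan and Tovarc, Zinrun is earned (Rule 6).
With Zinrun and Tovarc, Talxan is earned (Rule 7).
Halven would need Sabvor and Talxan (Rule 3), but Sabvor is never earned.
Talxan: reached.
Sabvor would need Halven and Tovarc (Rule 1), but Halven is never earned.
Zinrun: reached.
Reached: Talxan and Zinrun — 2 of the 4.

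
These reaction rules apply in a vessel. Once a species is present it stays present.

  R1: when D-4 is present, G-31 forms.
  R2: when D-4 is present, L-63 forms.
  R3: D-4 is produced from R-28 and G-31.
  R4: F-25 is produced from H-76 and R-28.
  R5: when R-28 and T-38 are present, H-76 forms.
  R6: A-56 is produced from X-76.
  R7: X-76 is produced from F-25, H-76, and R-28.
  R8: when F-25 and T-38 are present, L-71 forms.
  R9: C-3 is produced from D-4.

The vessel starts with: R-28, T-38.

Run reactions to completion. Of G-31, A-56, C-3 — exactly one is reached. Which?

A-56

R-28 and T-38 present → H-76 forms (R5).
H-76 and R-28 present → F-25 forms (R4).
F-25, H-76, and R-28 present → X-76 forms (R7).
X-76 present → A-56 forms (R6).
C-3 would need D-4 (R9), but D-4 never forms. G-31 would need D-4 (R1), but D-4 never forms.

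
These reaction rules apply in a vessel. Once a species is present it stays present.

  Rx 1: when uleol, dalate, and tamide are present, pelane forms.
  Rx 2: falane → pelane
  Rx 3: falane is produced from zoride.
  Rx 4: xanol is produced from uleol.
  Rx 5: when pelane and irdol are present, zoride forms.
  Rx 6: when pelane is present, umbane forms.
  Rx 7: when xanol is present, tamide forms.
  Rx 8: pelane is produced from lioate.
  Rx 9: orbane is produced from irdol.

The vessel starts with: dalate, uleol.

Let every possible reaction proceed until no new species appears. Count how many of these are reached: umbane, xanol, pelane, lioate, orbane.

3

uleol present → xanol forms (Rx 4).
xanol present → tamide forms (Rx 7).
uleol, dalate, and tamide present → pelane forms (Rx 1).
pelane present → umbane forms (Rx 6).
umbane: reached.
xanol: reached.
pelane: reached.
No rule produces lioate, and it is not given.
orbane would need irdol (Rx 9), but irdol never forms.
Reached: umbane, xanol, and pelane — 3 of the 5.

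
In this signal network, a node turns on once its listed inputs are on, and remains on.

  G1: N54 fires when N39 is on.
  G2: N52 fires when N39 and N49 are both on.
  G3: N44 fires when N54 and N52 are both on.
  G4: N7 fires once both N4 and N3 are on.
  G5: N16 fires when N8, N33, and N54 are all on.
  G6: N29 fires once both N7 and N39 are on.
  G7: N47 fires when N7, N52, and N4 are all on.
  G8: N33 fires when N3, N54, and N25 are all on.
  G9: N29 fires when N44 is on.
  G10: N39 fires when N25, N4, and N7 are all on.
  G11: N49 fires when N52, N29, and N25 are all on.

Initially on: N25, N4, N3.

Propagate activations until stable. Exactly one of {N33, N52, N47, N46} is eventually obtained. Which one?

N4 and N3 are on, so N7 fires (G4).
N25, N4, and N7 are on, so N39 fires (G10).
G1: N39 on → N54 on.
G8: N3, N54, and N25 on → N33 on.
No rule produces N46, and it is not given. N52 would need N39 and N49 (G2), but N49 never turns on. N47 would need N7, N52, and N4 (G7), but N52 never turns on.

N33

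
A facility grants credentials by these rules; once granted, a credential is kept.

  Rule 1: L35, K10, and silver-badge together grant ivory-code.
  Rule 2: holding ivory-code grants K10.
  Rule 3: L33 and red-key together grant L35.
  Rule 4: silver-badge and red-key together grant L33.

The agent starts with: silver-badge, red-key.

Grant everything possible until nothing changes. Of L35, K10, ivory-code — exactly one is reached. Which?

L35

Holding silver-badge and red-key grants L33 (Rule 4).
Holding L33 and red-key grants L35 (Rule 3).
K10 would need ivory-code (Rule 2), but ivory-code is never granted. ivory-code would need L35, K10, and silver-badge (Rule 1), but K10 is never granted.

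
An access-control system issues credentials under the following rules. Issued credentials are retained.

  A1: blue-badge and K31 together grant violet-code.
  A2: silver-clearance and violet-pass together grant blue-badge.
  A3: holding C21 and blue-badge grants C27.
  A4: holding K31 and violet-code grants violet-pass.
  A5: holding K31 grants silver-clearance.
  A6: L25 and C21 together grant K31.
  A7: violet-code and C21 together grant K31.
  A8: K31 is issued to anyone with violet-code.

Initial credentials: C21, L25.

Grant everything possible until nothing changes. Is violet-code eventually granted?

violet-code would need blue-badge and K31 (A1), but blue-badge is never granted.

No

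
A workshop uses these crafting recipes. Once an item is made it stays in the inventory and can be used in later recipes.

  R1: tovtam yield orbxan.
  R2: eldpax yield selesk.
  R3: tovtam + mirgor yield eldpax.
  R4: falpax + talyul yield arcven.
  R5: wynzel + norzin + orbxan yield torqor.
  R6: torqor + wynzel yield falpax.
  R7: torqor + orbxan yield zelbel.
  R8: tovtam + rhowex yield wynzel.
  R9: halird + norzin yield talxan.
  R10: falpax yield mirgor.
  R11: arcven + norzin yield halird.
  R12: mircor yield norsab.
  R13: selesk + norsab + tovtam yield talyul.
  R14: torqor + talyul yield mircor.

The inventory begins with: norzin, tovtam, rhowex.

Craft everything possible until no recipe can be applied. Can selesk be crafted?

Using R8, tovtam and rhowex make wynzel.
tovtam → orbxan (R1).
Using R5, wynzel, norzin, and orbxan make torqor.
torqor + wynzel → falpax (R6).
Using R10, falpax makes mirgor.
tovtam + mirgor → eldpax (R3).
eldpax → selesk (R2).

Yes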